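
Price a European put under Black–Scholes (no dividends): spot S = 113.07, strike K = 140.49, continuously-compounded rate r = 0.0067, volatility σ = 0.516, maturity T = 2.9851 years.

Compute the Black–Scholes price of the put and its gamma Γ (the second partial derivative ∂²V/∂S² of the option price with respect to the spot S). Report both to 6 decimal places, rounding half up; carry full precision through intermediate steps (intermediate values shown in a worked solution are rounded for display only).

price = 56.460600
Γ = 0.003859

σ√T = 0.516·√2.9851 = 0.891516
d₁ = (ln(S/K) + (r+σ²/2)T) / (σ√T) = (ln(113.07/140.49) + (0.0067+0.516²/2)·2.9851) / 0.891516 = (-0.217129 + 0.417401) / 0.891516 = 0.224641
d₂ = d₁ − σ√T = 0.224641 − 0.891516 = -0.666875
e^{−rT} = e^{−0.0067·2.9851} = 0.980199
N(−d₁) = 0.411129,  N(−d₂) = 0.747574
Put price V = K·e^{−rT}·N(−d₂) − S·N(−d₁) = 102.946973 − 46.486373 = 56.460600
φ(d₁) = (1/√(2π))·e^{−d₁²/2} = 0.389002
Γ = φ(d₁) / (S·σ·√T) = 0.003859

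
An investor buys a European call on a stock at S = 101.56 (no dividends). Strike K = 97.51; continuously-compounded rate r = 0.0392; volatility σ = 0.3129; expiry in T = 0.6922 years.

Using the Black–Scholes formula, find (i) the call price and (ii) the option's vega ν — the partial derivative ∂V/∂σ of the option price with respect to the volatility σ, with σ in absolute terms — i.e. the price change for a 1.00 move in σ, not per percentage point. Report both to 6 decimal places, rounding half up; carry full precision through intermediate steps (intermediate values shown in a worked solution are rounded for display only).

σ√T = 0.3129·√0.6922 = 0.260328
d₁ = (ln(S/K) + (r+σ²/2)T) / (σ√T) = (ln(101.56/97.51) + (0.0392+0.3129²/2)·0.6922) / 0.260328 = (0.040695 + 0.061020) / 0.260328 = 0.390716
d₂ = d₁ − σ√T = 0.390716 − 0.260328 = 0.130388
e^{−rT} = e^{−0.0392·0.6922} = 0.973231
N(d₁) = 0.651996,  N(d₂) = 0.551870
Call price V = S·N(d₁) − K·e^{−rT}·N(d₂) = 66.216762 − 52.372326 = 13.844436
φ(d₁) = (1/√(2π))·e^{−d₁²/2} = 0.369624
ν = S·φ(d₁)·√T = 31.231946

price = 13.844436
ν = 31.231946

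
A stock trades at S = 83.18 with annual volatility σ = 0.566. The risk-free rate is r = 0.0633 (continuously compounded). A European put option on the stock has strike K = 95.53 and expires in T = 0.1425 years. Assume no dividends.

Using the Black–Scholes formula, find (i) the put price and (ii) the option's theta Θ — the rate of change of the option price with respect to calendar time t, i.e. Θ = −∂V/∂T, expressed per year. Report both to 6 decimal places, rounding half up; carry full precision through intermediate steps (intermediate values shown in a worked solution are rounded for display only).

σ√T = 0.566·√0.1425 = 0.213660
d₁ = (ln(S/K) + (r+σ²/2)T) / (σ√T) = (ln(83.18/95.53) + (0.0633+0.566²/2)·0.1425) / 0.213660 = (-0.138433 + 0.031846) / 0.213660 = -0.498866
d₂ = d₁ − σ√T = -0.498866 − 0.213660 = -0.712526
e^{−rT} = e^{−0.0633·0.1425} = 0.991020
N(−d₁) = 0.691063,  N(−d₂) = 0.761930
Put price V = K·e^{−rT}·N(−d₂) − S·N(−d₁) = 72.133607 − 57.482618 = 14.650989
φ(d₁) = (1/√(2π))·e^{−d₁²/2} = 0.352265
Θ = −S·φ(d₁)·σ/(2√T) + r·K·e^{−rT}·N(−d₂) = −21.966822 + 4.566057 = -17.400764

price = 14.650989
Θ = -17.400764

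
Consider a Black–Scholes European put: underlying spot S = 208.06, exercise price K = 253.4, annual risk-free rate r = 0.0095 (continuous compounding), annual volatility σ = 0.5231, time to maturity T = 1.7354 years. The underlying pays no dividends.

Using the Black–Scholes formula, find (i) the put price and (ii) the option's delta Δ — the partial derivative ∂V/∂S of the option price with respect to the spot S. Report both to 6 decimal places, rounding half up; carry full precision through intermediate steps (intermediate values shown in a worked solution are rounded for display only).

price = 84.254675
Δ = -0.467168

σ√T = 0.5231·√1.7354 = 0.689104
d₁ = (ln(S/K) + (r+σ²/2)T) / (σ√T) = (ln(208.06/253.4) + (0.0095+0.5231²/2)·1.7354) / 0.689104 = (-0.197143 + 0.253918) / 0.689104 = 0.082390
d₂ = d₁ − σ√T = 0.082390 − 0.689104 = -0.606713
e^{−rT} = e^{−0.0095·1.7354} = 0.983649
N(−d₁) = 0.467168,  N(−d₂) = 0.727979
Put price V = K·e^{−rT}·N(−d₂) − S·N(−d₁) = 181.453689 − 97.199015 = 84.254675
Δ = −N(−d₁) = -0.467168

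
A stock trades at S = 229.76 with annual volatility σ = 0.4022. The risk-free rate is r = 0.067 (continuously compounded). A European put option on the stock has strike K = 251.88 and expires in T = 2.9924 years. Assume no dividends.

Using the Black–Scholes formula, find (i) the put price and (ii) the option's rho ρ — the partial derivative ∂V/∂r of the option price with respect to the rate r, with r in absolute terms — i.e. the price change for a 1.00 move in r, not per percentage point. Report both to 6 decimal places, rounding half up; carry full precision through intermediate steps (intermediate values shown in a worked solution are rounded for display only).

price = 48.165398
ρ = -355.310608

σ√T = 0.4022·√2.9924 = 0.695748
d₁ = (ln(S/K) + (r+σ²/2)T) / (σ√T) = (ln(229.76/251.88) + (0.067+0.4022²/2)·2.9924) / 0.695748 = (-0.091917 + 0.442523) / 0.695748 = 0.503927
d₂ = d₁ − σ√T = 0.503927 − 0.695748 = -0.191821
e^{−rT} = e^{−0.067·2.9924} = 0.818329
N(−d₁) = 0.307156,  N(−d₂) = 0.576059
Put price V = K·e^{−rT}·N(−d₂) − S·N(−d₁) = 118.737672 − 70.572273 = 48.165398
ρ = −K·T·e^{−rT}·N(−d₂) = -355.310608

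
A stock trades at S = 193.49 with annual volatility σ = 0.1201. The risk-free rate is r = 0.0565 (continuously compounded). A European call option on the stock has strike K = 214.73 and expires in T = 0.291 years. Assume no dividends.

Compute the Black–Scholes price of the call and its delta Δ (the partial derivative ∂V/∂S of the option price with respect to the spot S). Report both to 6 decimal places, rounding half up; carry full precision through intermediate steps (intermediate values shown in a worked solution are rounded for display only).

σ√T = 0.1201·√0.291 = 0.064787
d₁ = (ln(S/K) + (r+σ²/2)T) / (σ√T) = (ln(193.49/214.73) + (0.0565+0.1201²/2)·0.291) / 0.064787 = (-0.104156 + 0.018540) / 0.064787 = -1.321485
d₂ = d₁ − σ√T = -1.321485 − 0.064787 = -1.386273
e^{−rT} = e^{−0.0565·0.291} = 0.983693
N(d₁) = 0.093170,  N(d₂) = 0.082832
Call price V = S·N(d₁) − K·e^{−rT}·N(d₂) = 18.027420 − 17.496432 = 0.530987
Δ = N(d₁) = 0.093170

price = 0.530987
Δ = 0.093170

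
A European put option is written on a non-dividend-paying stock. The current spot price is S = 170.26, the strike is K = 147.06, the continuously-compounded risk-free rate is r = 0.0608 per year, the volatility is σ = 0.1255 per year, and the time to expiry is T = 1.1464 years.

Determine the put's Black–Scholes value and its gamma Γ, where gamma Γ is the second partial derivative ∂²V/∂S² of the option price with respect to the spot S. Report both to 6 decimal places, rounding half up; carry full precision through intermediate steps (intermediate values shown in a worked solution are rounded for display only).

σ√T = 0.1255·√1.1464 = 0.134373
d₁ = (ln(S/K) + (r+σ²/2)T) / (σ√T) = (ln(170.26/147.06) + (0.0608+0.1255²/2)·1.1464) / 0.134373 = (0.146486 + 0.078729) / 0.134373 = 1.676046
d₂ = d₁ − σ√T = 1.676046 − 0.134373 = 1.541673
e^{−rT} = e^{−0.0608·1.1464} = 0.932673
N(−d₁) = 0.046865,  N(−d₂) = 0.061577
Put price V = K·e^{−rT}·N(−d₂) − S·N(−d₁) = 8.445771 − 7.979171 = 0.466599
φ(d₁) = (1/√(2π))·e^{−d₁²/2} = 0.097930
Γ = φ(d₁) / (S·σ·√T) = 0.004280

price = 0.466599
Γ = 0.004280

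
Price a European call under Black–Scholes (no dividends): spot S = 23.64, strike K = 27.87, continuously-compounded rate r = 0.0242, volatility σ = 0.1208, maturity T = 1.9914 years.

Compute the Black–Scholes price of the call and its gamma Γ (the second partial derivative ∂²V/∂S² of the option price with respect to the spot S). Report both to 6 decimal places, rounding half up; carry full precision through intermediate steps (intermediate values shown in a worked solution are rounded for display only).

σ√T = 0.1208·√1.9914 = 0.170469
d₁ = (ln(S/K) + (r+σ²/2)T) / (σ√T) = (ln(23.64/27.87) + (0.0242+0.1208²/2)·1.9914) / 0.170469 = (-0.164611 + 0.062722) / 0.170469 = -0.597696
d₂ = d₁ − σ√T = -0.597696 − 0.170469 = -0.768166
e^{−rT} = e^{−0.0242·1.9914} = 0.952951
N(d₁) = 0.275021,  N(d₂) = 0.221194
Call price V = S·N(d₁) − K·e^{−rT}·N(d₂) = 6.501503 − 5.874645 = 0.626858
φ(d₁) = (1/√(2π))·e^{−d₁²/2} = 0.333685
Γ = φ(d₁) / (S·σ·√T) = 0.082802

price = 0.626858
Γ = 0.082802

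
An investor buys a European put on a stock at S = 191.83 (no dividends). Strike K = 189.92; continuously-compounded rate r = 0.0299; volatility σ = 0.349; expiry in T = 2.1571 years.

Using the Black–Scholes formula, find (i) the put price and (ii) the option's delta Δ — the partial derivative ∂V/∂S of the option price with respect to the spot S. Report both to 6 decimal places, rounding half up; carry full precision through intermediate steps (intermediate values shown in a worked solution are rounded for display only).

σ√T = 0.349·√2.1571 = 0.512579
d₁ = (ln(S/K) + (r+σ²/2)T) / (σ√T) = (ln(191.83/189.92) + (0.0299+0.349²/2)·2.1571) / 0.512579 = (0.010007 + 0.195866) / 0.512579 = 0.401641
d₂ = d₁ − σ√T = 0.401641 − 0.512579 = -0.110938
e^{−rT} = e^{−0.0299·2.1571} = 0.937539
N(−d₁) = 0.343974,  N(−d₂) = 0.544167
Put price V = K·e^{−rT}·N(−d₂) − S·N(−d₁) = 96.892985 − 65.984589 = 30.908396
Δ = −N(−d₁) = -0.343974

price = 30.908396
Δ = -0.343974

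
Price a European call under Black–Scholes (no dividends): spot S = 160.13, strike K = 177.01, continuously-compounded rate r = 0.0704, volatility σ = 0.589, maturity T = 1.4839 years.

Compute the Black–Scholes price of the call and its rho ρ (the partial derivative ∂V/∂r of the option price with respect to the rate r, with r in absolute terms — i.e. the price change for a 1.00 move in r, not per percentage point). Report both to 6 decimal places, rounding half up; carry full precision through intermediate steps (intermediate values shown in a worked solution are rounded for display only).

price = 45.115810
ρ = 85.678540

σ√T = 0.589·√1.4839 = 0.717493
d₁ = (ln(S/K) + (r+σ²/2)T) / (σ√T) = (ln(160.13/177.01) + (0.0704+0.589²/2)·1.4839) / 0.717493 = (-0.100220 + 0.361865) / 0.717493 = 0.364665
d₂ = d₁ − σ√T = 0.364665 − 0.717493 = -0.352828
e^{−rT} = e^{−0.0704·1.4839} = 0.900805
N(d₁) = 0.642319,  N(d₂) = 0.362109
Call price V = S·N(d₁) − K·e^{−rT}·N(d₂) = 102.854566 − 57.738756 = 45.115810
ρ = K·T·e^{−rT}·N(d₂) = 85.678540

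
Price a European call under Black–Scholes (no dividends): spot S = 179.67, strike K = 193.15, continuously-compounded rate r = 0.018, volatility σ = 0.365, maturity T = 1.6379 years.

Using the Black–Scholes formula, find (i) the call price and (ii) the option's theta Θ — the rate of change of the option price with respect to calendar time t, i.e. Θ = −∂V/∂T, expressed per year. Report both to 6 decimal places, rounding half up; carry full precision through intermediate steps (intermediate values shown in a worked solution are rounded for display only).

price = 30.113181
Θ = -11.376354

σ√T = 0.365·√1.6379 = 0.467129
d₁ = (ln(S/K) + (r+σ²/2)T) / (σ√T) = (ln(179.67/193.15) + (0.018+0.365²/2)·1.6379) / 0.467129 = (-0.072345 + 0.138587) / 0.467129 = 0.141806
d₂ = d₁ − σ√T = 0.141806 − 0.467129 = -0.325323
e^{−rT} = e^{−0.018·1.6379} = 0.970948
N(d₁) = 0.556383,  N(d₂) = 0.372468
Call price V = S·N(d₁) − K·e^{−rT}·N(d₂) = 99.965387 − 69.852206 = 30.113181
φ(d₁) = (1/√(2π))·e^{−d₁²/2} = 0.394951
Θ = −S·φ(d₁)·σ/(2√T) − r·K·e^{−rT}·N(d₂) = −10.119015 − 1.257340 = -11.376354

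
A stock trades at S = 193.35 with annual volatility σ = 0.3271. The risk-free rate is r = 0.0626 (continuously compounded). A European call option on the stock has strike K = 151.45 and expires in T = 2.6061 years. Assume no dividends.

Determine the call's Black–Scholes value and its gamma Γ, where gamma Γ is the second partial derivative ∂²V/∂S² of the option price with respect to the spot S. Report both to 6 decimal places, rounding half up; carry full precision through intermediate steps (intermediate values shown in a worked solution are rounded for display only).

price = 75.010389
Γ = 0.002286

σ√T = 0.3271·√2.6061 = 0.528051
d₁ = (ln(S/K) + (r+σ²/2)T) / (σ√T) = (ln(193.35/151.45) + (0.0626+0.3271²/2)·2.6061) / 0.528051 = (0.244246 + 0.302561) / 0.528051 = 1.035520
d₂ = d₁ − σ√T = 1.035520 − 0.528051 = 0.507468
e^{−rT} = e^{−0.0626·2.6061} = 0.849471
N(d₁) = 0.849787,  N(d₂) = 0.694087
Call price V = S·N(d₁) − K·e^{−rT}·N(d₂) = 164.306284 − 89.295895 = 75.010389
φ(d₁) = (1/√(2π))·e^{−d₁²/2} = 0.233380
Γ = φ(d₁) / (S·σ·√T) = 0.002286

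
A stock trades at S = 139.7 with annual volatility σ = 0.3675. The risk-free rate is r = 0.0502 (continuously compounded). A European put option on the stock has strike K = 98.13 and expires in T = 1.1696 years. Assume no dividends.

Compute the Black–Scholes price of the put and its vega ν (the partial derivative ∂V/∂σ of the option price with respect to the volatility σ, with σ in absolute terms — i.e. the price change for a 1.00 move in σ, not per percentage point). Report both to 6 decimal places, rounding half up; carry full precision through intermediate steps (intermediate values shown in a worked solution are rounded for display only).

price = 3.466742
ν = 28.109416

σ√T = 0.3675·√1.1696 = 0.397444
d₁ = (ln(S/K) + (r+σ²/2)T) / (σ√T) = (ln(139.7/98.13) + (0.0502+0.3675²/2)·1.1696) / 0.397444 = (0.353204 + 0.137695) / 0.397444 = 1.235140
d₂ = d₁ − σ√T = 1.235140 − 0.397444 = 0.837696
e^{−rT} = e^{−0.0502·1.1696} = 0.942976
N(−d₁) = 0.108389,  N(−d₂) = 0.201101
Put price V = K·e^{−rT}·N(−d₂) − S·N(−d₁) = 18.608722 − 15.141979 = 3.466742
φ(d₁) = (1/√(2π))·e^{−d₁²/2} = 0.186053
ν = S·φ(d₁)·√T = 28.109416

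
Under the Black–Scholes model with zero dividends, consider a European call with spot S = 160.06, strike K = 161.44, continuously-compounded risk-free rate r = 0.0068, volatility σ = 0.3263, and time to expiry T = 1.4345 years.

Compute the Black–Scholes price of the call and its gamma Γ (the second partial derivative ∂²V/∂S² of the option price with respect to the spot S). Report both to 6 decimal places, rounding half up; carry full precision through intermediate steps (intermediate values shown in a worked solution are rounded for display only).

price = 24.876424
Γ = 0.006253

σ√T = 0.3263·√1.4345 = 0.390812
d₁ = (ln(S/K) + (r+σ²/2)T) / (σ√T) = (ln(160.06/161.44) + (0.0068+0.3263²/2)·1.4345) / 0.390812 = (-0.008585 + 0.086121) / 0.390812 = 0.198399
d₂ = d₁ − σ√T = 0.198399 − 0.390812 = -0.192413
e^{−rT} = e^{−0.0068·1.4345} = 0.990293
N(d₁) = 0.578634,  N(d₂) = 0.423710
Call price V = S·N(d₁) − K·e^{−rT}·N(d₂) = 92.616085 − 67.739662 = 24.876424
φ(d₁) = (1/√(2π))·e^{−d₁²/2} = 0.391167
Γ = φ(d₁) / (S·σ·√T) = 0.006253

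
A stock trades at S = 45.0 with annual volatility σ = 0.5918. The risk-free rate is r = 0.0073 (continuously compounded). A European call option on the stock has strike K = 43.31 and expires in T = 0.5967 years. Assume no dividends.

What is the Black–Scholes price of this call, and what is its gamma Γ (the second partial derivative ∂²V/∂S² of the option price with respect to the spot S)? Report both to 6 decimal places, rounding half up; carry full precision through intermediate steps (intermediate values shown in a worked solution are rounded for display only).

σ√T = 0.5918·√0.5967 = 0.457144
d₁ = (ln(S/K) + (r+σ²/2)T) / (σ√T) = (ln(45.0/43.31) + (0.0073+0.5918²/2)·0.5967) / 0.457144 = (0.038279 + 0.108846) / 0.457144 = 0.321835
d₂ = d₁ − σ√T = 0.321835 − 0.457144 = -0.135308
e^{−rT} = e^{−0.0073·0.5967} = 0.995654
N(d₁) = 0.626211,  N(d₂) = 0.446184
Call price V = S·N(d₁) − K·e^{−rT}·N(d₂) = 28.179510 − 19.240237 = 8.939273
φ(d₁) = (1/√(2π))·e^{−d₁²/2} = 0.378807
Γ = φ(d₁) / (S·σ·√T) = 0.018414

price = 8.939273
Γ = 0.018414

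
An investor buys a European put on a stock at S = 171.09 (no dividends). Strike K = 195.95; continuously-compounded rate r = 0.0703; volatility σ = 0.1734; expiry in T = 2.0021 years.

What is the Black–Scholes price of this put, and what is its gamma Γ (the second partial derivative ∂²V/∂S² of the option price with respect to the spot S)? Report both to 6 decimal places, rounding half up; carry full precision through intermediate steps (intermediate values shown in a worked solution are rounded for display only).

price = 16.232654
Γ = 0.009407

σ√T = 0.1734·√2.0021 = 0.245353
d₁ = (ln(S/K) + (r+σ²/2)T) / (σ√T) = (ln(171.09/195.95) + (0.0703+0.1734²/2)·2.0021) / 0.245353 = (-0.135670 + 0.170847) / 0.245353 = 0.143373
d₂ = d₁ − σ√T = 0.143373 − 0.245353 = -0.101981
e^{−rT} = e^{−0.0703·2.0021} = 0.868709
N(−d₁) = 0.442998,  N(−d₂) = 0.540614
Put price V = K·e^{−rT}·N(−d₂) − S·N(−d₁) = 92.025169 − 75.792515 = 16.232654
φ(d₁) = (1/√(2π))·e^{−d₁²/2} = 0.394863
Γ = φ(d₁) / (S·σ·√T) = 0.009407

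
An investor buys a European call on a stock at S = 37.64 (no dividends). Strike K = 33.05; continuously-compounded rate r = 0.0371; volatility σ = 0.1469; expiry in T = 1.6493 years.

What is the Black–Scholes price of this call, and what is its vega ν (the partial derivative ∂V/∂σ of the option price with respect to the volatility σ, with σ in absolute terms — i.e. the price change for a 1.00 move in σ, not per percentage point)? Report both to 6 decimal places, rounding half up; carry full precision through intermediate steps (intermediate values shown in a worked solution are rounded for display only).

price = 7.074014
ν = 10.438258

σ√T = 0.1469·√1.6493 = 0.188656
d₁ = (ln(S/K) + (r+σ²/2)T) / (σ√T) = (ln(37.64/33.05) + (0.0371+0.1469²/2)·1.6493) / 0.188656 = (0.130046 + 0.078985) / 0.188656 = 1.107995
d₂ = d₁ − σ√T = 1.107995 − 0.188656 = 0.919339
e^{−rT} = e^{−0.0371·1.6493} = 0.940645
N(d₁) = 0.866068,  N(d₂) = 0.821041
Call price V = S·N(d₁) − K·e^{−rT}·N(d₂) = 32.598801 − 25.524787 = 7.074014
φ(d₁) = (1/√(2π))·e^{−d₁²/2} = 0.215938
ν = S·φ(d₁)·√T = 10.438258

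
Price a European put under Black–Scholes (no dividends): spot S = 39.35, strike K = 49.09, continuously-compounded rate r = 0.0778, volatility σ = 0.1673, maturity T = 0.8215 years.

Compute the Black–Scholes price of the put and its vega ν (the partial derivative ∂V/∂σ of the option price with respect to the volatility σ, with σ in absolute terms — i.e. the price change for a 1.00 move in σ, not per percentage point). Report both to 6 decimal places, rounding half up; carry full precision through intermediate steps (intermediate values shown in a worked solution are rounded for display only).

price = 7.200712
ν = 8.964776

σ√T = 0.1673·√0.8215 = 0.151635
d₁ = (ln(S/K) + (r+σ²/2)T) / (σ√T) = (ln(39.35/49.09) + (0.0778+0.1673²/2)·0.8215) / 0.151635 = (-0.221159 + 0.075409) / 0.151635 = -0.961190
d₂ = d₁ − σ√T = -0.961190 − 0.151635 = -1.112825
e^{−rT} = e^{−0.0778·0.8215} = 0.938087
N(−d₁) = 0.831772,  N(−d₂) = 0.867108
Put price V = K·e^{−rT}·N(−d₂) − S·N(−d₁) = 39.930924 − 32.730211 = 7.200712
φ(d₁) = (1/√(2π))·e^{−d₁²/2} = 0.251357
ν = S·φ(d₁)·√T = 8.964776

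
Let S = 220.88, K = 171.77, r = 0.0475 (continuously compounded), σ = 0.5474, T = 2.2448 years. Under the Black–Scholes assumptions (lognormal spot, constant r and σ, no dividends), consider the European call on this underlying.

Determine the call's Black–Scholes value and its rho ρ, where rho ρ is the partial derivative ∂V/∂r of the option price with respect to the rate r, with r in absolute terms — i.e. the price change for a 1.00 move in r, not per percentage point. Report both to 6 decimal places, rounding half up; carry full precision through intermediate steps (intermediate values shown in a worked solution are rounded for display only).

price = 98.183668
ρ = 176.964790

σ√T = 0.5474·√2.2448 = 0.820151
d₁ = (ln(S/K) + (r+σ²/2)T) / (σ√T) = (ln(220.88/171.77) + (0.0475+0.5474²/2)·2.2448) / 0.820151 = (0.251463 + 0.442952) / 0.820151 = 0.846692
d₂ = d₁ − σ√T = 0.846692 − 0.820151 = 0.026541
e^{−rT} = e^{−0.0475·2.2448} = 0.898860
N(d₁) = 0.801417,  N(d₂) = 0.510587
Call price V = S·N(d₁) − K·e^{−rT}·N(d₂) = 177.016877 − 78.833210 = 98.183668
ρ = K·T·e^{−rT}·N(d₂) = 176.964790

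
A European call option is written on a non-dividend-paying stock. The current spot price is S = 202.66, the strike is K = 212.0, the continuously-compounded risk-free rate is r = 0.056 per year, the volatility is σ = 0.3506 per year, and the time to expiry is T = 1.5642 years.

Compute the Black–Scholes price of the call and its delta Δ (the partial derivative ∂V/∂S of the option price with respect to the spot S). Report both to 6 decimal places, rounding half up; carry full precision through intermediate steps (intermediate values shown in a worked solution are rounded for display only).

price = 38.816660
Δ = 0.624096

σ√T = 0.3506·√1.5642 = 0.438488
d₁ = (ln(S/K) + (r+σ²/2)T) / (σ√T) = (ln(202.66/212.0) + (0.056+0.3506²/2)·1.5642) / 0.438488 = (-0.045057 + 0.183731) / 0.438488 = 0.316256
d₂ = d₁ − σ√T = 0.316256 − 0.438488 = -0.122232
e^{−rT} = e^{−0.056·1.5642} = 0.916132
N(d₁) = 0.624096,  N(d₂) = 0.451358
Call price V = S·N(d₁) − K·e^{−rT}·N(d₂) = 126.479286 − 87.662626 = 38.816660
Δ = N(d₁) = 0.624096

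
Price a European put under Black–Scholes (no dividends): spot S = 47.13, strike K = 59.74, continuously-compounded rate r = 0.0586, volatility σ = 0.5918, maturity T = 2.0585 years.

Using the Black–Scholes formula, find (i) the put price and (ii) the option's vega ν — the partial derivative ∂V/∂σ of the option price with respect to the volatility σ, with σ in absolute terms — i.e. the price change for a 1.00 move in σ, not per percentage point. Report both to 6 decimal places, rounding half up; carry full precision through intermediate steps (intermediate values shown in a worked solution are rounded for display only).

σ√T = 0.5918·√2.0585 = 0.849083
d₁ = (ln(S/K) + (r+σ²/2)T) / (σ√T) = (ln(47.13/59.74) + (0.0586+0.5918²/2)·2.0585) / 0.849083 = (-0.237092 + 0.481099) / 0.849083 = 0.287377
d₂ = d₁ − σ√T = 0.287377 − 0.849083 = -0.561706
e^{−rT} = e^{−0.0586·2.0585} = 0.886364
N(−d₁) = 0.386912,  N(−d₂) = 0.712842
Put price V = K·e^{−rT}·N(−d₂) − S·N(−d₁) = 37.745944 − 18.235147 = 19.510797
φ(d₁) = (1/√(2π))·e^{−d₁²/2} = 0.382804
ν = S·φ(d₁)·√T = 25.885089

price = 19.510797
ν = 25.885089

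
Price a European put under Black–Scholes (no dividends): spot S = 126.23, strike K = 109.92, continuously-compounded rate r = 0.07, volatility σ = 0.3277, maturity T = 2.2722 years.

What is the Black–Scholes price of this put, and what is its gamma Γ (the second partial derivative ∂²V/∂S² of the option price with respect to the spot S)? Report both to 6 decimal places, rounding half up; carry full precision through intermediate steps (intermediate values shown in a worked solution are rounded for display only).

σ√T = 0.3277·√2.2722 = 0.493969
d₁ = (ln(S/K) + (r+σ²/2)T) / (σ√T) = (ln(126.23/109.92) + (0.07+0.3277²/2)·2.2722) / 0.493969 = (0.138353 + 0.281057) / 0.493969 = 0.849060
d₂ = d₁ − σ√T = 0.849060 − 0.493969 = 0.355091
e^{−rT} = e^{−0.07·2.2722} = 0.852950
N(−d₁) = 0.197924,  N(−d₂) = 0.361261
Put price V = K·e^{−rT}·N(−d₂) − S·N(−d₁) = 33.870455 − 24.983929 = 8.886527
φ(d₁) = (1/√(2π))·e^{−d₁²/2} = 0.278207
Γ = φ(d₁) / (S·σ·√T) = 0.004462

price = 8.886527
Γ = 0.004462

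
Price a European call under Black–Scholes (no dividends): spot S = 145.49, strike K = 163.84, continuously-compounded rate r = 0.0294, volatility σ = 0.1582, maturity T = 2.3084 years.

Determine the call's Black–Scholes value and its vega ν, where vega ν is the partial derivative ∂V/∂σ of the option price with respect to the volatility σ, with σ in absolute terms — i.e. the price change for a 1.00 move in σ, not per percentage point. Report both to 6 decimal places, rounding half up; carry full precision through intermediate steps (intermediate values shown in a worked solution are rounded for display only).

price = 10.798774
ν = 87.816205

σ√T = 0.1582·√2.3084 = 0.240360
d₁ = (ln(S/K) + (r+σ²/2)T) / (σ√T) = (ln(145.49/163.84) + (0.0294+0.1582²/2)·2.3084) / 0.240360 = (-0.118783 + 0.096753) / 0.240360 = -0.091653
d₂ = d₁ − σ√T = -0.091653 − 0.240360 = -0.332012
e^{−rT} = e^{−0.0294·2.3084} = 0.934385
N(d₁) = 0.463487,  N(d₂) = 0.369940
Call price V = S·N(d₁) − K·e^{−rT}·N(d₂) = 67.432734 − 56.633959 = 10.798774
φ(d₁) = (1/√(2π))·e^{−d₁²/2} = 0.397270
ν = S·φ(d₁)·√T = 87.816205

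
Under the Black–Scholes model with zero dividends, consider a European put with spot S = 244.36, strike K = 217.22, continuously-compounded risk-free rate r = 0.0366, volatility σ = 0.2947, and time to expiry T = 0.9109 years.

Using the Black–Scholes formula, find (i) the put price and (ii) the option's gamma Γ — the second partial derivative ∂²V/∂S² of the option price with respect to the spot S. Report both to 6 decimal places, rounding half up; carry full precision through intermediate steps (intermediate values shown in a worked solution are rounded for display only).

σ√T = 0.2947·√0.9109 = 0.281265
d₁ = (ln(S/K) + (r+σ²/2)T) / (σ√T) = (ln(244.36/217.22) + (0.0366+0.2947²/2)·0.9109) / 0.281265 = (0.117732 + 0.072894) / 0.281265 = 0.677745
d₂ = d₁ − σ√T = 0.677745 − 0.281265 = 0.396480
e^{−rT} = e^{−0.0366·0.9109} = 0.967211
N(−d₁) = 0.248967,  N(−d₂) = 0.345876
Put price V = K·e^{−rT}·N(−d₂) − S·N(−d₁) = 72.667584 − 60.837521 = 11.830063
φ(d₁) = (1/√(2π))·e^{−d₁²/2} = 0.317078
Γ = φ(d₁) / (S·σ·√T) = 0.004613

price = 11.830063
Γ = 0.004613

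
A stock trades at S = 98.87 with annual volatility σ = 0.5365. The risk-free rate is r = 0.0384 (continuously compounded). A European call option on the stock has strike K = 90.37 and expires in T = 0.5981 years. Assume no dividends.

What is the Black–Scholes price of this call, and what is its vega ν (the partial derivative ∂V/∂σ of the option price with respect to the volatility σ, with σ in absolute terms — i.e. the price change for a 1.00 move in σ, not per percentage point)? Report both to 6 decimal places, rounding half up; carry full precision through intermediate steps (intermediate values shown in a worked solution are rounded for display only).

σ√T = 0.5365·√0.5981 = 0.414913
d₁ = (ln(S/K) + (r+σ²/2)T) / (σ√T) = (ln(98.87/90.37) + (0.0384+0.5365²/2)·0.5981) / 0.414913 = (0.089894 + 0.109043) / 0.414913 = 0.479467
d₂ = d₁ − σ√T = 0.479467 − 0.414913 = 0.064554
e^{−rT} = e^{−0.0384·0.5981} = 0.977295
N(d₁) = 0.684197,  N(d₂) = 0.525735
Call price V = S·N(d₁) − K·e^{−rT}·N(d₂) = 67.646525 − 46.431970 = 21.214555
φ(d₁) = (1/√(2π))·e^{−d₁²/2} = 0.355624
ν = S·φ(d₁)·√T = 27.192046

price = 21.214555
ν = 27.192046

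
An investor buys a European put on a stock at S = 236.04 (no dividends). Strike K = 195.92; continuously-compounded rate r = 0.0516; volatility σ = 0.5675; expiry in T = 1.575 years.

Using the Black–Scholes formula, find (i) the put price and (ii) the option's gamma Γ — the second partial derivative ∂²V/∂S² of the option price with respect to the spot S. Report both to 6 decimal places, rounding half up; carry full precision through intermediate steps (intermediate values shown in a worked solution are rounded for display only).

price = 34.106333
Γ = 0.001816

σ√T = 0.5675·√1.575 = 0.712207
d₁ = (ln(S/K) + (r+σ²/2)T) / (σ√T) = (ln(236.04/195.92) + (0.0516+0.5675²/2)·1.575) / 0.712207 = (0.186295 + 0.334889) / 0.712207 = 0.731788
d₂ = d₁ − σ√T = 0.731788 − 0.712207 = 0.019581
e^{−rT} = e^{−0.0516·1.575} = 0.921945
N(−d₁) = 0.232149,  N(−d₂) = 0.492189
Put price V = K·e^{−rT}·N(−d₂) − S·N(−d₁) = 88.902806 − 54.796473 = 34.106333
φ(d₁) = (1/√(2π))·e^{−d₁²/2} = 0.305228
Γ = φ(d₁) / (S·σ·√T) = 0.001816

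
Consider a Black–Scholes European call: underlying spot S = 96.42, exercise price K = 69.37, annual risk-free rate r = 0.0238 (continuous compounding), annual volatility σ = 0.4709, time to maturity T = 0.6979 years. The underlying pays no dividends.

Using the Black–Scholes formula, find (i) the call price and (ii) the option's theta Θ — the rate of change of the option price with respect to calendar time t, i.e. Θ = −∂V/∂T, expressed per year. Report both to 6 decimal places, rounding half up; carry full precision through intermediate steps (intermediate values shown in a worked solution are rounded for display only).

σ√T = 0.4709·√0.6979 = 0.393392
d₁ = (ln(S/K) + (r+σ²/2)T) / (σ√T) = (ln(96.42/69.37) + (0.0238+0.4709²/2)·0.6979) / 0.393392 = (0.329259 + 0.093989) / 0.393392 = 1.075894
d₂ = d₁ − σ√T = 1.075894 − 0.393392 = 0.682502
e^{−rT} = e^{−0.0238·0.6979} = 0.983527
N(d₁) = 0.859013,  N(d₂) = 0.752539
Call price V = S·N(d₁) − K·e^{−rT}·N(d₂) = 82.825994 − 51.343700 = 31.482294
φ(d₁) = (1/√(2π))·e^{−d₁²/2} = 0.223641
Θ = −S·φ(d₁)·σ/(2√T) − r·K·e^{−rT}·N(d₂) = −6.077446 − 1.221980 = -7.299426

price = 31.482294
Θ = -7.299426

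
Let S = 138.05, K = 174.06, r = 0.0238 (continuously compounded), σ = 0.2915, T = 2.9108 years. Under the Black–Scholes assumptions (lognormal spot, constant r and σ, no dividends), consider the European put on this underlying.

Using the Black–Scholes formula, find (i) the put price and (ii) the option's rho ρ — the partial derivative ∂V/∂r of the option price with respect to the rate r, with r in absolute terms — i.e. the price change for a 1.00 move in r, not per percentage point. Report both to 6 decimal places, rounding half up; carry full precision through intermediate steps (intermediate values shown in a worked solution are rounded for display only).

price = 43.207115
ρ = -339.191719

σ√T = 0.2915·√2.9108 = 0.497330
d₁ = (ln(S/K) + (r+σ²/2)T) / (σ√T) = (ln(138.05/174.06) + (0.0238+0.2915²/2)·2.9108) / 0.497330 = (-0.231784 + 0.192946) / 0.497330 = -0.078094
d₂ = d₁ − σ√T = -0.078094 − 0.497330 = -0.575424
e^{−rT} = e^{−0.0238·2.9108} = 0.933068
N(−d₁) = 0.531123,  N(−d₂) = 0.717498
Put price V = K·e^{−rT}·N(−d₂) − S·N(−d₁) = 116.528693 − 73.321578 = 43.207115
ρ = −K·T·e^{−rT}·N(−d₂) = -339.191719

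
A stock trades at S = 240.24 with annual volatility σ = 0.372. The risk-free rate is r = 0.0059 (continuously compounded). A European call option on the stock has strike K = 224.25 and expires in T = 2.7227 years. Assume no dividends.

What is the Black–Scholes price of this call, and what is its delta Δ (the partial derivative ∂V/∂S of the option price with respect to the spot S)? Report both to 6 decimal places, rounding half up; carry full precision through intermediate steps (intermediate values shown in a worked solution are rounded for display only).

price = 65.857010
Δ = 0.671945

σ√T = 0.372·√2.7227 = 0.613823
d₁ = (ln(S/K) + (r+σ²/2)T) / (σ√T) = (ln(240.24/224.25) + (0.0059+0.372²/2)·2.7227) / 0.613823 = (0.068877 + 0.204453) / 0.613823 = 0.445291
d₂ = d₁ − σ√T = 0.445291 − 0.613823 = -0.168531
e^{−rT} = e^{−0.0059·2.7227} = 0.984064
N(d₁) = 0.671945,  N(d₂) = 0.433083
Call price V = S·N(d₁) − K·e^{−rT}·N(d₂) = 161.428167 − 95.571156 = 65.857010
Δ = N(d₁) = 0.671945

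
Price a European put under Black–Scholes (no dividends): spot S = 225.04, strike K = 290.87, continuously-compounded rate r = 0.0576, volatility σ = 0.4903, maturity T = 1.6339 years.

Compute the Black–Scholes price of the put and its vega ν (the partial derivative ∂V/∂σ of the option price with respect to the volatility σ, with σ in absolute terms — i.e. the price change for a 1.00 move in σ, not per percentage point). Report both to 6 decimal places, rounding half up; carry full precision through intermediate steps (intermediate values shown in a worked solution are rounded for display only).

σ√T = 0.4903·√1.6339 = 0.626722
d₁ = (ln(S/K) + (r+σ²/2)T) / (σ√T) = (ln(225.04/290.87) + (0.0576+0.4903²/2)·1.6339) / 0.626722 = (-0.256598 + 0.290503) / 0.626722 = 0.054098
d₂ = d₁ − σ√T = 0.054098 − 0.626722 = -0.572624
e^{−rT} = e^{−0.0576·1.6339} = 0.910180
N(−d₁) = 0.478429,  N(−d₂) = 0.716550
Put price V = K·e^{−rT}·N(−d₂) − S·N(−d₁) = 189.702463 − 107.665568 = 82.036895
φ(d₁) = (1/√(2π))·e^{−d₁²/2} = 0.398359
ν = S·φ(d₁)·√T = 114.590080

price = 82.036895
ν = 114.590080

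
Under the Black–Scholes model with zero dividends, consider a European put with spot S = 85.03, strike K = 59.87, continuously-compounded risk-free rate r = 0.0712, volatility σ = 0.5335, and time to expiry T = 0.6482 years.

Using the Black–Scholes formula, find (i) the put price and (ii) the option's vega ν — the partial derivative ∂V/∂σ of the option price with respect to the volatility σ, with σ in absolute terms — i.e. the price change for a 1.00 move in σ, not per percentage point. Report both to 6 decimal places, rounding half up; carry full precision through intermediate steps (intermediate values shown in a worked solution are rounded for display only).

σ√T = 0.5335·√0.6482 = 0.429525
d₁ = (ln(S/K) + (r+σ²/2)T) / (σ√T) = (ln(85.03/59.87) + (0.0712+0.5335²/2)·0.6482) / 0.429525 = (0.350829 + 0.138398) / 0.429525 = 1.138993
d₂ = d₁ − σ√T = 1.138993 − 0.429525 = 0.709467
e^{−rT} = e^{−0.0712·0.6482} = 0.954897
N(−d₁) = 0.127353,  N(−d₂) = 0.239017
Put price V = K·e^{−rT}·N(−d₂) − S·N(−d₁) = 13.664538 − 10.828830 = 2.835708
φ(d₁) = (1/√(2π))·e^{−d₁²/2} = 0.208547
ν = S·φ(d₁)·√T = 14.276790

price = 2.835708
ν = 14.276790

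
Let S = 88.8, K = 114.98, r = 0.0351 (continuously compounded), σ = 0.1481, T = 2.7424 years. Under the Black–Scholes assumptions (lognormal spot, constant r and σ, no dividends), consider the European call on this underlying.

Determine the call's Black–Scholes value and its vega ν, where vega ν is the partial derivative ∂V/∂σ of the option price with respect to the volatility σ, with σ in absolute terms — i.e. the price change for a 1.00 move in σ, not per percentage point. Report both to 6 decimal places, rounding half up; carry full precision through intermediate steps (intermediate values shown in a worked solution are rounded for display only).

price = 3.588030
ν = 50.751715

σ√T = 0.1481·√2.7424 = 0.245256
d₁ = (ln(S/K) + (r+σ²/2)T) / (σ√T) = (ln(88.8/114.98) + (0.0351+0.1481²/2)·2.7424) / 0.245256 = (-0.258372 + 0.126334) / 0.245256 = -0.538367
d₂ = d₁ − σ√T = -0.538367 − 0.245256 = -0.783623
e^{−rT} = e^{−0.0351·2.7424} = 0.908229
N(d₁) = 0.295162,  N(d₂) = 0.216631
Call price V = S·N(d₁) − K·e^{−rT}·N(d₂) = 26.210378 − 22.622347 = 3.588030
φ(d₁) = (1/√(2π))·e^{−d₁²/2} = 0.345122
ν = S·φ(d₁)·√T = 50.751715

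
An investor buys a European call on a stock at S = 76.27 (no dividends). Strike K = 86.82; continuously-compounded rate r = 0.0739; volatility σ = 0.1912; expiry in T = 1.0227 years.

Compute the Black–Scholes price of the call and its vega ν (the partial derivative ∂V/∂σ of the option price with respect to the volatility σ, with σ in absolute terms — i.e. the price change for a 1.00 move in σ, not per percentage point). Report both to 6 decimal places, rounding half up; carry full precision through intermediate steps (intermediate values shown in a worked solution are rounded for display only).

price = 4.154963
ν = 30.262602

σ√T = 0.1912·√1.0227 = 0.193358
d₁ = (ln(S/K) + (r+σ²/2)T) / (σ√T) = (ln(76.27/86.82) + (0.0739+0.1912²/2)·1.0227) / 0.193358 = (-0.129557 + 0.094271) / 0.193358 = -0.182491
d₂ = d₁ − σ√T = -0.182491 − 0.193358 = -0.375849
e^{−rT} = e^{−0.0739·1.0227} = 0.927208
N(d₁) = 0.427599,  N(d₂) = 0.353514
Call price V = S·N(d₁) − K·e^{−rT}·N(d₂) = 32.612942 − 28.457979 = 4.154963
φ(d₁) = (1/√(2π))·e^{−d₁²/2} = 0.392354
ν = S·φ(d₁)·√T = 30.262602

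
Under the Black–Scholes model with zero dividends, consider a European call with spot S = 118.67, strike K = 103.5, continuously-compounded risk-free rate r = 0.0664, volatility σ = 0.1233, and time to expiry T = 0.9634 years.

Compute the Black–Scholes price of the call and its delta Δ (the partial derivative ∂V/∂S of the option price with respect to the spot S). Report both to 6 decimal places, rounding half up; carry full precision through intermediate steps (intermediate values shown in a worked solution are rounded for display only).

σ√T = 0.1233·√0.9634 = 0.121023
d₁ = (ln(S/K) + (r+σ²/2)T) / (σ√T) = (ln(118.67/103.5) + (0.0664+0.1233²/2)·0.9634) / 0.121023 = (0.136775 + 0.071293) / 0.121023 = 1.719249
d₂ = d₁ − σ√T = 1.719249 − 0.121023 = 1.598226
e^{−rT} = e^{−0.0664·0.9634} = 0.938033
N(d₁) = 0.957215,  N(d₂) = 0.945004
Call price V = S·N(d₁) − K·e^{−rT}·N(d₂) = 113.592758 − 91.747055 = 21.845703
Δ = N(d₁) = 0.957215

price = 21.845703
Δ = 0.957215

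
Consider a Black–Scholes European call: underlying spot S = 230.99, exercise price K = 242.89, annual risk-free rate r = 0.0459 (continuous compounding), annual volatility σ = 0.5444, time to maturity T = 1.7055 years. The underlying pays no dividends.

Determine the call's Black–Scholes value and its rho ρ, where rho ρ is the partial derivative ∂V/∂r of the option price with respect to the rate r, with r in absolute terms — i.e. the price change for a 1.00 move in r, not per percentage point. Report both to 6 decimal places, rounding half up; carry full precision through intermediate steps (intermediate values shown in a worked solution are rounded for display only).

σ√T = 0.5444·√1.7055 = 0.710958
d₁ = (ln(S/K) + (r+σ²/2)T) / (σ√T) = (ln(230.99/242.89) + (0.0459+0.5444²/2)·1.7055) / 0.710958 = (-0.050234 + 0.331013) / 0.710958 = 0.394930
d₂ = d₁ − σ√T = 0.394930 − 0.710958 = -0.316028
e^{−rT} = e^{−0.0459·1.7055} = 0.924703
N(d₁) = 0.653553,  N(d₂) = 0.375991
Call price V = S·N(d₁) − K·e^{−rT}·N(d₂) = 150.964170 − 84.447953 = 66.516217
ρ = K·T·e^{−rT}·N(d₂) = 144.025984

price = 66.516217
ρ = 144.025984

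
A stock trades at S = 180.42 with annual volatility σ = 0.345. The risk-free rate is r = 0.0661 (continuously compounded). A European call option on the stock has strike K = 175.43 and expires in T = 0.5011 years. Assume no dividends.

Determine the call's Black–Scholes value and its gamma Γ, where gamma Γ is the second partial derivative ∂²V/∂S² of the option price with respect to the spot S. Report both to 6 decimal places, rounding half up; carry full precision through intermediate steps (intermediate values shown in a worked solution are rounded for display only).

σ√T = 0.345·√0.5011 = 0.244220
d₁ = (ln(S/K) + (r+σ²/2)T) / (σ√T) = (ln(180.42/175.43) + (0.0661+0.345²/2)·0.5011) / 0.244220 = (0.028047 + 0.062944) / 0.244220 = 0.372581
d₂ = d₁ − σ√T = 0.372581 − 0.244220 = 0.128361
e^{−rT} = e^{−0.0661·0.5011} = 0.967420
N(d₁) = 0.645270,  N(d₂) = 0.551068
Call price V = S·N(d₁) − K·e^{−rT}·N(d₂) = 116.419596 − 93.524278 = 22.895318
φ(d₁) = (1/√(2π))·e^{−d₁²/2} = 0.372191
Γ = φ(d₁) / (S·σ·√T) = 0.008447

price = 22.895318
Γ = 0.008447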